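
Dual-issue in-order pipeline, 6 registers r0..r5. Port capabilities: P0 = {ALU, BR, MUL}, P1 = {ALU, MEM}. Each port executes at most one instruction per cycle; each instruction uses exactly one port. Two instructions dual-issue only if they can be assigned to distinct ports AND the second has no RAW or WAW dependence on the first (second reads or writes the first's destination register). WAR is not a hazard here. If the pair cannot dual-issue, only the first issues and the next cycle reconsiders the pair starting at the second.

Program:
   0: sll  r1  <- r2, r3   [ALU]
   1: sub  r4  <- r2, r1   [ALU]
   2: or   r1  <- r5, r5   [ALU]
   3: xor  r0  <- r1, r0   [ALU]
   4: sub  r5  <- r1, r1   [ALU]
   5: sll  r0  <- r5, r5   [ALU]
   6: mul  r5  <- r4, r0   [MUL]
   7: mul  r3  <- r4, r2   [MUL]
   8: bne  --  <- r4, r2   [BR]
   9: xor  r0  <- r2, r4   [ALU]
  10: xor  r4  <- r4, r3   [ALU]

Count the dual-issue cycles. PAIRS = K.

  cy0 -> i0 (sll) RAW r1
  cy1 -> i1/i2 (sub;or) dual
  cy2 -> i3/i4 (xor;sub) dual
  cy3 -> i5 (sll) RAW r0
  cy4 -> i6 (mul) no-port MUL/MUL
  cy5 -> i7 (mul) no-port MUL/BR
  cy6 -> i8/i9 (bne;xor) dual
  cy7 -> i10 (xor) tail

PAIRS = 3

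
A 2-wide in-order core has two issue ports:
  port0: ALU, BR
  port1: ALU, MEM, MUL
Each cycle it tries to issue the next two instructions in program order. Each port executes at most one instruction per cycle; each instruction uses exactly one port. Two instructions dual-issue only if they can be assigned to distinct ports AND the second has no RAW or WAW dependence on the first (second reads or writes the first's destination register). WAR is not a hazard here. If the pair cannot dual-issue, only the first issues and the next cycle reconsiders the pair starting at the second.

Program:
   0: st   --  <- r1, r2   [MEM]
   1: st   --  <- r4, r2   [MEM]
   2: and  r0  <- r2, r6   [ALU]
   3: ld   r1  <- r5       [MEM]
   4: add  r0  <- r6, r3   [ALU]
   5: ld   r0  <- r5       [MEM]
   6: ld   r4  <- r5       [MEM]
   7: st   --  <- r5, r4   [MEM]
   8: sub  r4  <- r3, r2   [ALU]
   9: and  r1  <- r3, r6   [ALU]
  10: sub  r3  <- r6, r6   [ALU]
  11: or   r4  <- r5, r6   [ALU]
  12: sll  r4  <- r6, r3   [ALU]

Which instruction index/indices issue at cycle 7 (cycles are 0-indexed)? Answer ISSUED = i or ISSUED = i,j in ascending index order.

0. st @i0  | no-port MEM/MEM
1. st and @i1+i2  | pair
2. ld add @i3+i4  | pair
3. ld @i5  | no-port MEM/MEM
4. ld @i6  | no-port MEM/MEM
5. st sub @i7+i8  | pair
6. and sub @i9+i10  | pair
7. or @i11  | WAW r4
8. sll @i12  | tail

ISSUED = 11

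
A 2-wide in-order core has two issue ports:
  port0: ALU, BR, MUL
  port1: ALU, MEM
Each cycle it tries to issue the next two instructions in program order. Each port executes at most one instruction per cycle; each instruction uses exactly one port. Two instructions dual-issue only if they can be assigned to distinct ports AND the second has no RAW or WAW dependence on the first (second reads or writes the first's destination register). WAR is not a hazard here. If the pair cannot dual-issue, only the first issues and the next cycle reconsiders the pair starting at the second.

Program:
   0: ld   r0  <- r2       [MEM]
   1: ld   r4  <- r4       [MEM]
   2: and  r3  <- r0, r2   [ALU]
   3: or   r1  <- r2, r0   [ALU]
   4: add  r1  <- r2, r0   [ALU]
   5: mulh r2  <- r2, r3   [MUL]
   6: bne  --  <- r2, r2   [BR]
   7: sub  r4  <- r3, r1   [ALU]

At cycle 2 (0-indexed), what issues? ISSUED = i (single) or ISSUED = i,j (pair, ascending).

c0: i0 ld.MEM  no-port MEM/MEM
c1: i1,i2 ld.MEM;and.ALU  dual
c2: i3 or.ALU  WAW r1
c3: i4,i5 add.ALU;mulh.MUL  dual
c4: i6,i7 bne.BR;sub.ALU  dual

ISSUED = 3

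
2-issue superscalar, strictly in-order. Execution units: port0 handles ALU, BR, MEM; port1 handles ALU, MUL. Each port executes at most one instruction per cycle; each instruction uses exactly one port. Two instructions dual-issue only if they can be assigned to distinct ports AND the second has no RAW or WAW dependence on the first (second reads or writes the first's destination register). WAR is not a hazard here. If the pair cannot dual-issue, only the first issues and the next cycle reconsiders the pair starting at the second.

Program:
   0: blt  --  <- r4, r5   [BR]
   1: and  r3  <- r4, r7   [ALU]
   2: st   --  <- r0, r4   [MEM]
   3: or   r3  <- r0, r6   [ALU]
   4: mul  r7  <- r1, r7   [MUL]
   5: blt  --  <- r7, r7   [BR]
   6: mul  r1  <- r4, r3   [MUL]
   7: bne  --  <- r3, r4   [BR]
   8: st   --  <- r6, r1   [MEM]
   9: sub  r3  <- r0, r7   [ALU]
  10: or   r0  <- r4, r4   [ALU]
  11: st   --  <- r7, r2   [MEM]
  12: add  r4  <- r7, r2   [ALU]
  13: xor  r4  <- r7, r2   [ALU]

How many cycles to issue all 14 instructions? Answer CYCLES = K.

CYCLES = 9

c0: i0&i1 blt.BR+and.ALU  dual
c1: i2&i3 st.MEM+or.ALU  dual
c2: i4 mul.MUL  RAW r7
c3: i5&i6 blt.BR+mul.MUL  dual
c4: i7 bne.BR  no-port BR/MEM
c5: i8&i9 st.MEM+sub.ALU  dual
c6: i10&i11 or.ALU+st.MEM  dual
c7: i12 add.ALU  WAW r4
c8: i13 xor.ALU  tail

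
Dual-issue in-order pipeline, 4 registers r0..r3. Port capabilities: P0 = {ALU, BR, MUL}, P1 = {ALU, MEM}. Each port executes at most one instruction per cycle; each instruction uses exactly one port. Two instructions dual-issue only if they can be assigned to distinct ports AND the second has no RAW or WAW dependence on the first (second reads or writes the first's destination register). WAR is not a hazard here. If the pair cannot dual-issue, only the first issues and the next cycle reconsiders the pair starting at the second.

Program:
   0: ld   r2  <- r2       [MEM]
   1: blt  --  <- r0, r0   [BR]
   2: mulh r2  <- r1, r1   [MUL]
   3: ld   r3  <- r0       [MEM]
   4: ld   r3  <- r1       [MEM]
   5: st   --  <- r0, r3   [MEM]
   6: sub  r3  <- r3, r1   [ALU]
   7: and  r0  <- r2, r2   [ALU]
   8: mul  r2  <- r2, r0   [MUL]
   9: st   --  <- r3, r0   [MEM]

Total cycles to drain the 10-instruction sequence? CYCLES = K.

c0: i0&i1 ld blt  2-wide
c1: i2&i3 mulh ld  2-wide
c2: i4 ld  no-port MEM/MEM
c3: i5&i6 st sub  2-wide
c4: i7 and  RAW r0
c5: i8&i9 mul st  2-wide

CYCLES = 6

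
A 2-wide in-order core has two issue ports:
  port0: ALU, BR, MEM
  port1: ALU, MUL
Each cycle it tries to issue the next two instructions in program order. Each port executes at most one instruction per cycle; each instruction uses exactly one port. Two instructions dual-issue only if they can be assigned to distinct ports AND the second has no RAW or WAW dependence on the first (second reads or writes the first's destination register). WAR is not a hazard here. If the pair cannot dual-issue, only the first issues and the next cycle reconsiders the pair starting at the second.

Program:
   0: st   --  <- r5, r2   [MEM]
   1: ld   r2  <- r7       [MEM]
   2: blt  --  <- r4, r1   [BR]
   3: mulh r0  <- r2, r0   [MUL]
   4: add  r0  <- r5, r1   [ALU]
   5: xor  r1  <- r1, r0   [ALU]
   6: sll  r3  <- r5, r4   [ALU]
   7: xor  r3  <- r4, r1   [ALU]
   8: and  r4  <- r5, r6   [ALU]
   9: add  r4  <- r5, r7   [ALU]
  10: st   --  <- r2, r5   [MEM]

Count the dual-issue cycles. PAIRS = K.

#0 head=0: st.MEM i0 no-port MEM/MEM
#1 head=1: ld.MEM i1 no-port MEM/BR
#2 head=2: blt.BR/mulh.MUL i2+i3 pair
#3 head=4: add.ALU i4 RAW r0
#4 head=5: xor.ALU/sll.ALU i5+i6 pair
#5 head=7: xor.ALU/and.ALU i7+i8 pair
#6 head=9: add.ALU/st.MEM i9+i10 pair

PAIRS = 4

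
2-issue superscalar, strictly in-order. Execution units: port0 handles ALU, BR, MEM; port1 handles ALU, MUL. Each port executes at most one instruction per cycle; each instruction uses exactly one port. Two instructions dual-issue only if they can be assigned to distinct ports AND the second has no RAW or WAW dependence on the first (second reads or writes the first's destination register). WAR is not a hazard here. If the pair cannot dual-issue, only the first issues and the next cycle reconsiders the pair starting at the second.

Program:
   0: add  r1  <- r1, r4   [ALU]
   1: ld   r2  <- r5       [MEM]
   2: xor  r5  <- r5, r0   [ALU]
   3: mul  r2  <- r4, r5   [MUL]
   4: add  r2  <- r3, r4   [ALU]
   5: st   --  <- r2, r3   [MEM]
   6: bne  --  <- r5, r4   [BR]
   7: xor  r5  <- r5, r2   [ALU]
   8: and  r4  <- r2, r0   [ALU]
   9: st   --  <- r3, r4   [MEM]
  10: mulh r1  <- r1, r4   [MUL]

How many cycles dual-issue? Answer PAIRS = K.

t=0 i0&i1:add.ALU/ld.MEM ; dual
t=1 i2:xor.ALU ; RAW r5
t=2 i3:mul.MUL ; WAW r2
t=3 i4:add.ALU ; RAW r2
t=4 i5:st.MEM ; no-port MEM/BR
t=5 i6&i7:bne.BR/xor.ALU ; dual
t=6 i8:and.ALU ; RAW r4
t=7 i9&i10:st.MEM/mulh.MUL ; dual

PAIRS = 3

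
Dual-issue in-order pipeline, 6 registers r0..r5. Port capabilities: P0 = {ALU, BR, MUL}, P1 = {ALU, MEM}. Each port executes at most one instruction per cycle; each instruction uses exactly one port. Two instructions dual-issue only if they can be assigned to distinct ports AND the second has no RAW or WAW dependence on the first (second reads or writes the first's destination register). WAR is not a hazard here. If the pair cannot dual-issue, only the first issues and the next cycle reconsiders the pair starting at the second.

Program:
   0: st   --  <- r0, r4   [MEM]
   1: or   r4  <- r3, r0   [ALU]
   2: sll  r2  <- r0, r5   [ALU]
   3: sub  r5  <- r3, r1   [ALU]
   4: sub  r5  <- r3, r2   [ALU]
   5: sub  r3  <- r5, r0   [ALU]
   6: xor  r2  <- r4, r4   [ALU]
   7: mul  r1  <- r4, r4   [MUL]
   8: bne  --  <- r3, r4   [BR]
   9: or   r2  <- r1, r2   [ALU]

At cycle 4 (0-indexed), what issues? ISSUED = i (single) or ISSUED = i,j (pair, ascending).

ISSUED = 7

t=0 i0&i1:st or ; dual
t=1 i2&i3:sll sub ; dual
t=2 i4:sub ; RAW r5
t=3 i5&i6:sub xor ; dual
t=4 i7:mul ; no-port MUL/BR
t=5 i8&i9:bne or ; dual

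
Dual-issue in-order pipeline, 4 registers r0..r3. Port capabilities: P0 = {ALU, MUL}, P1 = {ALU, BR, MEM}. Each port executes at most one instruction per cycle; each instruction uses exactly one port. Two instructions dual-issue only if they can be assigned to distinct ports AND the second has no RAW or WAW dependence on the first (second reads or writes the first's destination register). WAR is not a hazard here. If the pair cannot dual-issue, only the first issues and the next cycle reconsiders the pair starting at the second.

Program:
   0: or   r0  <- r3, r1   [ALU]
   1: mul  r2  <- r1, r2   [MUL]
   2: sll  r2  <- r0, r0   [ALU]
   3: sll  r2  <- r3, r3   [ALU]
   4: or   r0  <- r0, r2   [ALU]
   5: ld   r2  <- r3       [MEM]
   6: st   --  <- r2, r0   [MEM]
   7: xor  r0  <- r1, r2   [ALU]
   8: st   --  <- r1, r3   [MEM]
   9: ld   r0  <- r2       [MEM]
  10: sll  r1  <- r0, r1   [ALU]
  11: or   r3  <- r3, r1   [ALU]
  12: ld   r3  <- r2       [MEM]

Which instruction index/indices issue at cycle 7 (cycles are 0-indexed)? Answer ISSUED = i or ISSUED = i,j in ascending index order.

c0: i0/i1 or+mul  dual
c1: i2 sll  WAW r2
c2: i3 sll  RAW r2
c3: i4/i5 or+ld  dual
c4: i6/i7 st+xor  dual
c5: i8 st  no-port MEM/MEM
c6: i9 ld  RAW r0
c7: i10 sll  RAW r1
c8: i11 or  WAW r3
c9: i12 ld  tail

ISSUED = 10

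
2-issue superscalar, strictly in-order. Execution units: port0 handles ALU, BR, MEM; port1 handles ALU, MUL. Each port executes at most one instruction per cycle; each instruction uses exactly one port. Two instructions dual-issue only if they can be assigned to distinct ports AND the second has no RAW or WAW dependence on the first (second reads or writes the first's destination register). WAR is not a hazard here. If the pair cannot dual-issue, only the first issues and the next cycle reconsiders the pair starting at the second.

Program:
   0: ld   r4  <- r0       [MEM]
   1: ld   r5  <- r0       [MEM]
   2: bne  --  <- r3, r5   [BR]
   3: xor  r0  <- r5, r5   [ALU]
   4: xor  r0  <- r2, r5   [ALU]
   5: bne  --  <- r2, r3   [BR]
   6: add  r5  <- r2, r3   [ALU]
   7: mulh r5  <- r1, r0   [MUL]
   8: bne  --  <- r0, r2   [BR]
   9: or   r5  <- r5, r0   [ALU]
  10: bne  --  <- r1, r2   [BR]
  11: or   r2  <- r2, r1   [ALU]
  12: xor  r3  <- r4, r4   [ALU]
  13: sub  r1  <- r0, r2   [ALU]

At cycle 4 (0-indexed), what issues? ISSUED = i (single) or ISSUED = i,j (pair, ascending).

ISSUED = 6

0. ld.MEM @i0  | no-port MEM/MEM
1. ld.MEM @i1  | no-port MEM/BR
2. bne.BR/xor.ALU @i2/i3  | pair
3. xor.ALU/bne.BR @i4/i5  | pair
4. add.ALU @i6  | WAW r5
5. mulh.MUL/bne.BR @i7/i8  | pair
6. or.ALU/bne.BR @i9/i10  | pair
7. or.ALU/xor.ALU @i11/i12  | pair
8. sub.ALU @i13  | tail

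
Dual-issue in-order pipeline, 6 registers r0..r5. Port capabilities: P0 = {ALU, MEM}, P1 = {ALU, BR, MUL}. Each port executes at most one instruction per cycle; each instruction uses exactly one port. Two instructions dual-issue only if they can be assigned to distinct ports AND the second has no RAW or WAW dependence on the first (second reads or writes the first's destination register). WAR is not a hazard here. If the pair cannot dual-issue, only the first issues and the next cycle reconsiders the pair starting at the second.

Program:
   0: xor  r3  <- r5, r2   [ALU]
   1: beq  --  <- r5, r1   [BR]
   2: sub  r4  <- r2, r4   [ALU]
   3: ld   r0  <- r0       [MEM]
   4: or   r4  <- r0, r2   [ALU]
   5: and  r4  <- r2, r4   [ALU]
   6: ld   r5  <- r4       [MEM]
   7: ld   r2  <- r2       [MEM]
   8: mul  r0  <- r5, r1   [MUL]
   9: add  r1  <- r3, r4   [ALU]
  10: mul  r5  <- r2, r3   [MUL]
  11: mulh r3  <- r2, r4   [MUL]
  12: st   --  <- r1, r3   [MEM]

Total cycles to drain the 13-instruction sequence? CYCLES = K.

CYCLES = 9

c0: i0/i1 xor;beq  pair
c1: i2/i3 sub;ld  pair
c2: i4 or  RAW+WAW r4
c3: i5 and  RAW r4
c4: i6 ld  no-port MEM/MEM
c5: i7/i8 ld;mul  pair
c6: i9/i10 add;mul  pair
c7: i11 mulh  RAW r3
c8: i12 st  tail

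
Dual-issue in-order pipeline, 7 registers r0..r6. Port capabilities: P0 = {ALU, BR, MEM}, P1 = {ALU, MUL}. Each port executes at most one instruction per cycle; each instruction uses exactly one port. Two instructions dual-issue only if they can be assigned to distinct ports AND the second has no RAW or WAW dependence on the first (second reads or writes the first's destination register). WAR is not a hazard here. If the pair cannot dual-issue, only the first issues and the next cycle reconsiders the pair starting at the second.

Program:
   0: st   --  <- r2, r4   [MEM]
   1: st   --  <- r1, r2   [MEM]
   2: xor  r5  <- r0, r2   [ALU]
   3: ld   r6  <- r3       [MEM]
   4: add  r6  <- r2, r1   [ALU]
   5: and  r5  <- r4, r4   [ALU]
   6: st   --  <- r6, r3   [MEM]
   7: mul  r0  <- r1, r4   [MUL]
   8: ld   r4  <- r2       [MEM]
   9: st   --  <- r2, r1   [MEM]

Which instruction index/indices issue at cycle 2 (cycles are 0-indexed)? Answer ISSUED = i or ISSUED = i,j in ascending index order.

ISSUED = 3

  cy0 -> i0 (st.MEM) no-port MEM/MEM
  cy1 -> i1,i2 (st.MEM+xor.ALU) dual
  cy2 -> i3 (ld.MEM) WAW r6
  cy3 -> i4,i5 (add.ALU+and.ALU) dual
  cy4 -> i6,i7 (st.MEM+mul.MUL) dual
  cy5 -> i8 (ld.MEM) no-port MEM/MEM
  cy6 -> i9 (st.MEM) tail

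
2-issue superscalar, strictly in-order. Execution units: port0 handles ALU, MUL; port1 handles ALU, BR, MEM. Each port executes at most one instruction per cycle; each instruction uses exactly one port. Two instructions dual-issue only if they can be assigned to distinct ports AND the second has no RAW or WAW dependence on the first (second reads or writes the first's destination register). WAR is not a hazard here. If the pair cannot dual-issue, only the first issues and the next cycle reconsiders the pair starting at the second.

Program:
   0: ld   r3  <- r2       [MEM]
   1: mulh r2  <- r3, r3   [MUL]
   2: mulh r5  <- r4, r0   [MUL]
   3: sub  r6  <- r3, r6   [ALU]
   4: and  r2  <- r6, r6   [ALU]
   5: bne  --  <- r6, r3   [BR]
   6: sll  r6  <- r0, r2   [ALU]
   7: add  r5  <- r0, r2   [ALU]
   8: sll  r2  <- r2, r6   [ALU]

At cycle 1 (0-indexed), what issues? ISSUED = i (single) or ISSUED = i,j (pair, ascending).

t=0 i0:ld.MEM ; RAW r3
t=1 i1:mulh.MUL ; no-port MUL/MUL
t=2 i2/i3:mulh.MUL/sub.ALU ; dual
t=3 i4/i5:and.ALU/bne.BR ; dual
t=4 i6/i7:sll.ALU/add.ALU ; dual
t=5 i8:sll.ALU ; tail

ISSUED = 1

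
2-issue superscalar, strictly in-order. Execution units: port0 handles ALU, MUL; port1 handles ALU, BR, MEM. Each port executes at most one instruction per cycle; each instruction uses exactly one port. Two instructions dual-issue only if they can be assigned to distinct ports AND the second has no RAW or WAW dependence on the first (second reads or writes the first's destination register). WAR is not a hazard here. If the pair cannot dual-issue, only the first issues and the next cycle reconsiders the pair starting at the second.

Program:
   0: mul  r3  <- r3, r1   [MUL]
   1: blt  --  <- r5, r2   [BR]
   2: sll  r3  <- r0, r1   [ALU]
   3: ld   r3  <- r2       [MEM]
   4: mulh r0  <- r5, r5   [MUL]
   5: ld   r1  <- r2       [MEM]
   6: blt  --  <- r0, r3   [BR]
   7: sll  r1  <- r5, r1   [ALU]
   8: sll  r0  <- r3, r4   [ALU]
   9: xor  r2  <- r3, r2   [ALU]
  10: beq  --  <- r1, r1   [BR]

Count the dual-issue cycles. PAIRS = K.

PAIRS = 4

0. mul.MUL+blt.BR @i0/i1  | pair
1. sll.ALU @i2  | WAW r3
2. ld.MEM+mulh.MUL @i3/i4  | pair
3. ld.MEM @i5  | no-port MEM/BR
4. blt.BR+sll.ALU @i6/i7  | pair
5. sll.ALU+xor.ALU @i8/i9  | pair
6. beq.BR @i10  | tail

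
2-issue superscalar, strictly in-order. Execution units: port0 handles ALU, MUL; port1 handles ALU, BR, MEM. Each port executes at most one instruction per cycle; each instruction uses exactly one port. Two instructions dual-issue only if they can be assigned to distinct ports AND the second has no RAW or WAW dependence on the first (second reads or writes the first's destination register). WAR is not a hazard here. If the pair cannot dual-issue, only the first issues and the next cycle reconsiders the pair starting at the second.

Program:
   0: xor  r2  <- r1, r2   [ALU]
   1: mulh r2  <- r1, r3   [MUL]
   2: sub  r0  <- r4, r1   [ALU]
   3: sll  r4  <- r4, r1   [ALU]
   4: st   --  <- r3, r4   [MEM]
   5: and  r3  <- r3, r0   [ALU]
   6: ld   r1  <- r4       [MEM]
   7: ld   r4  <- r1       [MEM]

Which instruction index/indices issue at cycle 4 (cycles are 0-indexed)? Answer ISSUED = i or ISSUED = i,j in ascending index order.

ISSUED = 6

0. xor.ALU @i0  | WAW r2
1. mulh.MUL+sub.ALU @i1+i2  | pair
2. sll.ALU @i3  | RAW r4
3. st.MEM+and.ALU @i4+i5  | pair
4. ld.MEM @i6  | no-port MEM/MEM
5. ld.MEM @i7  | tail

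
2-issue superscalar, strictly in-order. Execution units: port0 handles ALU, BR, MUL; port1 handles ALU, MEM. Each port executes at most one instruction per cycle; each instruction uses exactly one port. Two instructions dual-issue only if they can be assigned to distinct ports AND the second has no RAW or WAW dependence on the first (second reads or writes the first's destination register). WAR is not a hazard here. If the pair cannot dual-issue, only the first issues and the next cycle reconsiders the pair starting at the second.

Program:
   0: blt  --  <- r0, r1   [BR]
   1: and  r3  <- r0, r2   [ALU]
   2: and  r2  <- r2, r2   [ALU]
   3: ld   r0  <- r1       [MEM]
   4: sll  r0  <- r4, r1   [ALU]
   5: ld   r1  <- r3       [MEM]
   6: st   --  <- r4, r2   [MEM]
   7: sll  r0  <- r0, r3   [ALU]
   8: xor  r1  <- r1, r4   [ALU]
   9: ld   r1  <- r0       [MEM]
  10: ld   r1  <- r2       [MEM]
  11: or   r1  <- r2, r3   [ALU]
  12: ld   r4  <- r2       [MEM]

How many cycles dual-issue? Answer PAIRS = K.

c0: i0/i1 blt;and  2-wide
c1: i2/i3 and;ld  2-wide
c2: i4/i5 sll;ld  2-wide
c3: i6/i7 st;sll  2-wide
c4: i8 xor  WAW r1
c5: i9 ld  no-port MEM/MEM
c6: i10 ld  WAW r1
c7: i11/i12 or;ld  2-wide

PAIRS = 5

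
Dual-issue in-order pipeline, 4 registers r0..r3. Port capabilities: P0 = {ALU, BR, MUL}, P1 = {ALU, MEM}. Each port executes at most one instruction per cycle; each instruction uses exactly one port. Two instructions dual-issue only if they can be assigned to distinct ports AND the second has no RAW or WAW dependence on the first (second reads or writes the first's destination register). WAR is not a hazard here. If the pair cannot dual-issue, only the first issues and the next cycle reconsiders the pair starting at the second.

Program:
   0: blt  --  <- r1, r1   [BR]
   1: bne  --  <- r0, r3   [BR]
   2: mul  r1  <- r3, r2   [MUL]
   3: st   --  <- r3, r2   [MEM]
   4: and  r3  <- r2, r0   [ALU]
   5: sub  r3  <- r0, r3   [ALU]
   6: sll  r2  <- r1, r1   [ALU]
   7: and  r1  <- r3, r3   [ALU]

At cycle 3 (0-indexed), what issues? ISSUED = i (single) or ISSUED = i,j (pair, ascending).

#0 head=0: blt i0 no-port BR/BR
#1 head=1: bne i1 no-port BR/MUL
#2 head=2: mul/st i2&i3 pair
#3 head=4: and i4 RAW+WAW r3
#4 head=5: sub/sll i5&i6 pair
#5 head=7: and i7 tail

ISSUED = 4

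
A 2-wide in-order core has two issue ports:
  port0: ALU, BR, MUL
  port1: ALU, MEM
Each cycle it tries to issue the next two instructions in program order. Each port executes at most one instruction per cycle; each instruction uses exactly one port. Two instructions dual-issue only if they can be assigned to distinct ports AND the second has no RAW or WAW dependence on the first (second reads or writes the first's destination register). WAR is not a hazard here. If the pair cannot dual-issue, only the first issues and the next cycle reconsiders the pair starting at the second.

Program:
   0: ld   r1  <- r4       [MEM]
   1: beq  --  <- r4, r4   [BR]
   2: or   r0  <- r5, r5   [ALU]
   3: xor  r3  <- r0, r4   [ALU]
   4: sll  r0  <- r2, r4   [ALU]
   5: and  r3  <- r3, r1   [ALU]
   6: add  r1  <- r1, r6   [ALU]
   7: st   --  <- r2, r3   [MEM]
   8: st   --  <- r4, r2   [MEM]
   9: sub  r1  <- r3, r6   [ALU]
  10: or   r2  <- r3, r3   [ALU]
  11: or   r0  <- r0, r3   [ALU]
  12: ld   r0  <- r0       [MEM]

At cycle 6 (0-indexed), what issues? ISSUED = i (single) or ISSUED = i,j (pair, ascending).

  cy0 -> i0&i1 (ld.MEM+beq.BR) 2-wide
  cy1 -> i2 (or.ALU) RAW r0
  cy2 -> i3&i4 (xor.ALU+sll.ALU) 2-wide
  cy3 -> i5&i6 (and.ALU+add.ALU) 2-wide
  cy4 -> i7 (st.MEM) no-port MEM/MEM
  cy5 -> i8&i9 (st.MEM+sub.ALU) 2-wide
  cy6 -> i10&i11 (or.ALU+or.ALU) 2-wide
  cy7 -> i12 (ld.MEM) tail

ISSUED = 10,11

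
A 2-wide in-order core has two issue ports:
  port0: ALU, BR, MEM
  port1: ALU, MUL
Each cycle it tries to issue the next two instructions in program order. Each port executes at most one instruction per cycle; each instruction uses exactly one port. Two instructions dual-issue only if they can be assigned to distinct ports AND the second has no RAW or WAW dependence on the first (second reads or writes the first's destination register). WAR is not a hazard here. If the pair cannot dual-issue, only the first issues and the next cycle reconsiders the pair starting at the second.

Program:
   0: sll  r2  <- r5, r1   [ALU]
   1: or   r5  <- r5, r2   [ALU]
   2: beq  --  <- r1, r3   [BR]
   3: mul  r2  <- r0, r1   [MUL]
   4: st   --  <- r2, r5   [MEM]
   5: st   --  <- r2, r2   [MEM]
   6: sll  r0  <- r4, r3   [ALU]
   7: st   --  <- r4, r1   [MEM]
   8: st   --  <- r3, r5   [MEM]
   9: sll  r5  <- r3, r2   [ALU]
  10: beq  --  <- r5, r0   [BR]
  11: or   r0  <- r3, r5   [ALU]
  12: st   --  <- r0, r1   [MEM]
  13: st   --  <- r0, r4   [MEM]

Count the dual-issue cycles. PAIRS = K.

0. sll @i0  | RAW r2
1. or;beq @i1&i2  | pair
2. mul @i3  | RAW r2
3. st @i4  | no-port MEM/MEM
4. st;sll @i5&i6  | pair
5. st @i7  | no-port MEM/MEM
6. st;sll @i8&i9  | pair
7. beq;or @i10&i11  | pair
8. st @i12  | no-port MEM/MEM
9. st @i13  | tail

PAIRS = 4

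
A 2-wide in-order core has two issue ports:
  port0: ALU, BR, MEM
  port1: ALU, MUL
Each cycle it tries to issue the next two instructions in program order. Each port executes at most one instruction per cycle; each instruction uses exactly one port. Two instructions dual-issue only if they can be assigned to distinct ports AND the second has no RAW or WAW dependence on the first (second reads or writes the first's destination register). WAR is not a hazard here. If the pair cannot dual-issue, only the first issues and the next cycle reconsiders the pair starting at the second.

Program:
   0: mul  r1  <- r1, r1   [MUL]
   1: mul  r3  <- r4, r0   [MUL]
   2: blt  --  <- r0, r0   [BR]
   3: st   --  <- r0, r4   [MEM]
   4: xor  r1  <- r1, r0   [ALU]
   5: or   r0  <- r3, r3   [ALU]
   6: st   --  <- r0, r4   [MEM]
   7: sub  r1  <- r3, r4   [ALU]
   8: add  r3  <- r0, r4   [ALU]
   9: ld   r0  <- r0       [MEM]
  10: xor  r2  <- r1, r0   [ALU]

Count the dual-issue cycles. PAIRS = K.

c0: i0 mul  no-port MUL/MUL
c1: i1,i2 mul;blt  2-wide
c2: i3,i4 st;xor  2-wide
c3: i5 or  RAW r0
c4: i6,i7 st;sub  2-wide
c5: i8,i9 add;ld  2-wide
c6: i10 xor  tail

PAIRS = 4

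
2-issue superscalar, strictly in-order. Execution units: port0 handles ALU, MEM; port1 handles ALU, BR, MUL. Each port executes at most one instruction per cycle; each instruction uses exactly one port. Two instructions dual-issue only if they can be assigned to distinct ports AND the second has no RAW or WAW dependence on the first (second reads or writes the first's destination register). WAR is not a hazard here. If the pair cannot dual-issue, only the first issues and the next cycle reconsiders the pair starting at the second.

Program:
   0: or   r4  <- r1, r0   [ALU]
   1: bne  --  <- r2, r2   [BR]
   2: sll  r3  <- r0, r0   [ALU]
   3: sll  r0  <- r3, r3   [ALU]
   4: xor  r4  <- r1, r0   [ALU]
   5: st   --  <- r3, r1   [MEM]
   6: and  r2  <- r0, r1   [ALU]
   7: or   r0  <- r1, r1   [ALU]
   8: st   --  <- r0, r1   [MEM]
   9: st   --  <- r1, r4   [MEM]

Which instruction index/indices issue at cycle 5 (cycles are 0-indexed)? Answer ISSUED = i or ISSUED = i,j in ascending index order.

  cy0 -> i0&i1 (or+bne) pair
  cy1 -> i2 (sll) RAW r3
  cy2 -> i3 (sll) RAW r0
  cy3 -> i4&i5 (xor+st) pair
  cy4 -> i6&i7 (and+or) pair
  cy5 -> i8 (st) no-port MEM/MEM
  cy6 -> i9 (st) tail

ISSUED = 8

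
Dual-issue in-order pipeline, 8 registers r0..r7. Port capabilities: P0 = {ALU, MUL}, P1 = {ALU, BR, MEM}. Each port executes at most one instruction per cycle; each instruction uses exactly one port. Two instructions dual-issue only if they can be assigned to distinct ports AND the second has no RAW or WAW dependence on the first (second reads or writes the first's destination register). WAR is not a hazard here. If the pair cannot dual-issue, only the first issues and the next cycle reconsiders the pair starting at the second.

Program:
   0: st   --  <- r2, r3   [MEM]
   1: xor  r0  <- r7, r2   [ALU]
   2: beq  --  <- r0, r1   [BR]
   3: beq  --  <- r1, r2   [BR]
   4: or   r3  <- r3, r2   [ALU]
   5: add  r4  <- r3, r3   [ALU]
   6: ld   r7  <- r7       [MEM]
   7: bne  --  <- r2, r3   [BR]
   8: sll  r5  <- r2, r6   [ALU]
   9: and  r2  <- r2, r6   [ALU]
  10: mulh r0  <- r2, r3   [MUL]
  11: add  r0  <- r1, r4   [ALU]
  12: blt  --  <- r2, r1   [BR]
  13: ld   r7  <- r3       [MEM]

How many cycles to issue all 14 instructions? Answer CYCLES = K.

c0: i0+i1 st;xor  pair
c1: i2 beq  no-port BR/BR
c2: i3+i4 beq;or  pair
c3: i5+i6 add;ld  pair
c4: i7+i8 bne;sll  pair
c5: i9 and  RAW r2
c6: i10 mulh  WAW r0
c7: i11+i12 add;blt  pair
c8: i13 ld  tail

CYCLES = 9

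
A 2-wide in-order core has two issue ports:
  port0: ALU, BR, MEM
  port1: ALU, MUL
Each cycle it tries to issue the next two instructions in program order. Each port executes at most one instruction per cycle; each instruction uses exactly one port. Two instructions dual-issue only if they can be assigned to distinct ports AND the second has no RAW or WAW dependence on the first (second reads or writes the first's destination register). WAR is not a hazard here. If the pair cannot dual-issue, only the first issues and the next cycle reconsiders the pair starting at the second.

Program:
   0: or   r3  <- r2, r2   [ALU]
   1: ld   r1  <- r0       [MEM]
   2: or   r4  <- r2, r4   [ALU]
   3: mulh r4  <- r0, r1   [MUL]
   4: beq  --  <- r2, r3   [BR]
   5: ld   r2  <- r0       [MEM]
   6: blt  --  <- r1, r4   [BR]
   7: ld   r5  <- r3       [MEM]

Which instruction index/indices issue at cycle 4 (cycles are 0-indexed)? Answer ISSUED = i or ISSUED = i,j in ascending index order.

0. or.ALU/ld.MEM @i0&i1  | pair
1. or.ALU @i2  | WAW r4
2. mulh.MUL/beq.BR @i3&i4  | pair
3. ld.MEM @i5  | no-port MEM/BR
4. blt.BR @i6  | no-port BR/MEM
5. ld.MEM @i7  | tail

ISSUED = 6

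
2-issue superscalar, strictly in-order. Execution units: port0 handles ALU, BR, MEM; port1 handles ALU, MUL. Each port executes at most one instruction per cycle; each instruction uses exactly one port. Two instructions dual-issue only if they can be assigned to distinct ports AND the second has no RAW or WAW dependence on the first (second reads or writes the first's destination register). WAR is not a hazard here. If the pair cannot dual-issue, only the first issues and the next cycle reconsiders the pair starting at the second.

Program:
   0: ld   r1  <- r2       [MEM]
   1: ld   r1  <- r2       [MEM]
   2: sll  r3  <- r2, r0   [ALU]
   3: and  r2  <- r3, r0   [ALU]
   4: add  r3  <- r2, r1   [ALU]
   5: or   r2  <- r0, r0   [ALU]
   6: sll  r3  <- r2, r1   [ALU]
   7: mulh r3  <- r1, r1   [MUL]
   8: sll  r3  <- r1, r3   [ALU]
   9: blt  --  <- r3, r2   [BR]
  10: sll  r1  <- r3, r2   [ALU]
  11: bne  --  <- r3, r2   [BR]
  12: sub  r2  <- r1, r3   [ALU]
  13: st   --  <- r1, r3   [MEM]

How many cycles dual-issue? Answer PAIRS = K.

0. ld @i0  | no-port MEM/MEM
1. ld+sll @i1&i2  | dual
2. and @i3  | RAW r2
3. add+or @i4&i5  | dual
4. sll @i6  | WAW r3
5. mulh @i7  | RAW+WAW r3
6. sll @i8  | RAW r3
7. blt+sll @i9&i10  | dual
8. bne+sub @i11&i12  | dual
9. st @i13  | tail

PAIRS = 4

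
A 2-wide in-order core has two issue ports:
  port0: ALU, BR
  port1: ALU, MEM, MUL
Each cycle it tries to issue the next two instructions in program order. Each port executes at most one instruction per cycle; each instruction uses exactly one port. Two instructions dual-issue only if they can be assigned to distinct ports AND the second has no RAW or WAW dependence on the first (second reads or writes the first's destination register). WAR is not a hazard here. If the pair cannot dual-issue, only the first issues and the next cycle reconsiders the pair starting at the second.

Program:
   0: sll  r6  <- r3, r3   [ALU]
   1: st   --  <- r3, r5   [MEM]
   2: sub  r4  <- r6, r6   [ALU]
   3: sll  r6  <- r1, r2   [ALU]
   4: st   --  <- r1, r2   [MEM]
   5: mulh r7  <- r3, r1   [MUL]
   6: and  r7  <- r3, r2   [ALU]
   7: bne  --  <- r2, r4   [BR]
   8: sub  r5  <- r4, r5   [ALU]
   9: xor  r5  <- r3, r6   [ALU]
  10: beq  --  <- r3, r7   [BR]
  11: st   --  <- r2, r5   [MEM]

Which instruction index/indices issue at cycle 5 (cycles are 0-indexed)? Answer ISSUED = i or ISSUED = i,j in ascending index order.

ISSUED = 8

  cy0 -> i0,i1 (sll.ALU+st.MEM) 2-wide
  cy1 -> i2,i3 (sub.ALU+sll.ALU) 2-wide
  cy2 -> i4 (st.MEM) no-port MEM/MUL
  cy3 -> i5 (mulh.MUL) WAW r7
  cy4 -> i6,i7 (and.ALU+bne.BR) 2-wide
  cy5 -> i8 (sub.ALU) WAW r5
  cy6 -> i9,i10 (xor.ALU+beq.BR) 2-wide
  cy7 -> i11 (st.MEM) tail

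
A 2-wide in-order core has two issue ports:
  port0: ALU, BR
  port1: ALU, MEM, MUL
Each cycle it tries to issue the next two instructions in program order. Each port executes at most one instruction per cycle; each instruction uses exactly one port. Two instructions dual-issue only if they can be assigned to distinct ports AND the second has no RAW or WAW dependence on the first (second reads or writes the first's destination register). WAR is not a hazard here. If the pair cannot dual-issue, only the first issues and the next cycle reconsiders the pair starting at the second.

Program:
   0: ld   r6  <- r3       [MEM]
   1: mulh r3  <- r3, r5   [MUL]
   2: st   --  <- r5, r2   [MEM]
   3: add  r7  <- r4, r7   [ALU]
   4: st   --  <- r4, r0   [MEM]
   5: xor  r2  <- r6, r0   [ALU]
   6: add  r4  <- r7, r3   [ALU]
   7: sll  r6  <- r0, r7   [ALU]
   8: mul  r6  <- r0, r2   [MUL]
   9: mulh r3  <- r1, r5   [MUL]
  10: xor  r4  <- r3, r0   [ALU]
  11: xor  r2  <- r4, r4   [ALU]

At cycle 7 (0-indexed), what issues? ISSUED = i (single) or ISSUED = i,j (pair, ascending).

ISSUED = 10

[0] i0  ld.MEM  -- no-port MEM/MUL
[1] i1  mulh.MUL  -- no-port MUL/MEM
[2] i2,i3  st.MEM add.ALU  -- 2-wide
[3] i4,i5  st.MEM xor.ALU  -- 2-wide
[4] i6,i7  add.ALU sll.ALU  -- 2-wide
[5] i8  mul.MUL  -- no-port MUL/MUL
[6] i9  mulh.MUL  -- RAW r3
[7] i10  xor.ALU  -- RAW r4
[8] i11  xor.ALU  -- tail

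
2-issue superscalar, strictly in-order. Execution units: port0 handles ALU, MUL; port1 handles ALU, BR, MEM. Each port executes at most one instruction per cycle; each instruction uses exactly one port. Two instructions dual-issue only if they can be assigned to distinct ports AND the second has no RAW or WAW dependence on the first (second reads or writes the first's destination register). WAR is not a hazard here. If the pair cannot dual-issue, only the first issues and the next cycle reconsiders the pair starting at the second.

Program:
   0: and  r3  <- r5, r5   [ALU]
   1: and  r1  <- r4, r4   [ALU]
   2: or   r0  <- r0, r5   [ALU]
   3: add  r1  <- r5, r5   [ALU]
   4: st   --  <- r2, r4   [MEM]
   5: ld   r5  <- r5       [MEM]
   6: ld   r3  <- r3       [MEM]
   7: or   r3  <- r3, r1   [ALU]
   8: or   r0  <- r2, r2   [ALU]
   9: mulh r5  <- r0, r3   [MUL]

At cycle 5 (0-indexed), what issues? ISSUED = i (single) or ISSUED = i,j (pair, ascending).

[0] i0+i1  and.ALU+and.ALU  -- 2-wide
[1] i2+i3  or.ALU+add.ALU  -- 2-wide
[2] i4  st.MEM  -- no-port MEM/MEM
[3] i5  ld.MEM  -- no-port MEM/MEM
[4] i6  ld.MEM  -- RAW+WAW r3
[5] i7+i8  or.ALU+or.ALU  -- 2-wide
[6] i9  mulh.MUL  -- tail

ISSUED = 7,8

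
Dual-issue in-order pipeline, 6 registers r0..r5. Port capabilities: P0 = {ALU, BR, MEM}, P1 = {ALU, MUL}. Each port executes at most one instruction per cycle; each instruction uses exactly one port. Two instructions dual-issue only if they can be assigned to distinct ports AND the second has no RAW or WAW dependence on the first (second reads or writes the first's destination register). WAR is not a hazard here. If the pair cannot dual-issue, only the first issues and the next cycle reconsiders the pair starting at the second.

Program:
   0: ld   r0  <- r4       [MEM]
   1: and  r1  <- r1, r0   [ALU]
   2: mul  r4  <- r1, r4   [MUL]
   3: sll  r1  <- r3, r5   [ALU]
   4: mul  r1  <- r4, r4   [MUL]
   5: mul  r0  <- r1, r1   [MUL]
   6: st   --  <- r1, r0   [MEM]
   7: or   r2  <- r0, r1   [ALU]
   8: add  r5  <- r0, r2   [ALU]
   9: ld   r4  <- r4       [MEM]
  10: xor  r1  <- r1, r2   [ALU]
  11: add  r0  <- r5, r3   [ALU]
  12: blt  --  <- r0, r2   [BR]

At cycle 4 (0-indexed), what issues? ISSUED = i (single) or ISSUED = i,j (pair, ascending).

  cy0 -> i0 (ld) RAW r0
  cy1 -> i1 (and) RAW r1
  cy2 -> i2/i3 (mul;sll) dual
  cy3 -> i4 (mul) no-port MUL/MUL
  cy4 -> i5 (mul) RAW r0
  cy5 -> i6/i7 (st;or) dual
  cy6 -> i8/i9 (add;ld) dual
  cy7 -> i10/i11 (xor;add) dual
  cy8 -> i12 (blt) tail

ISSUED = 5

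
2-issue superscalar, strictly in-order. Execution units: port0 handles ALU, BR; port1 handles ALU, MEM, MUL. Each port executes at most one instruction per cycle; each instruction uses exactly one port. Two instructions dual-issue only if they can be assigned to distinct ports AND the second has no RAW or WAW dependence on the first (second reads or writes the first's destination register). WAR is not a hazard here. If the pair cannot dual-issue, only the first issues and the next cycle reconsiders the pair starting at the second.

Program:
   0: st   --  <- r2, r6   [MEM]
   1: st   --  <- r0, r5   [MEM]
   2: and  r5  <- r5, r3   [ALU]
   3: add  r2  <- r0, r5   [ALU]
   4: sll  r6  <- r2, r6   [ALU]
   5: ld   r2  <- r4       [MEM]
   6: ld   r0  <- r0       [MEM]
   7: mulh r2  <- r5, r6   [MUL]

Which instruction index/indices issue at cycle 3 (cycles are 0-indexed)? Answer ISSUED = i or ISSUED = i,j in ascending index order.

  cy0 -> i0 (st) no-port MEM/MEM
  cy1 -> i1&i2 (st and) 2-wide
  cy2 -> i3 (add) RAW r2
  cy3 -> i4&i5 (sll ld) 2-wide
  cy4 -> i6 (ld) no-port MEM/MUL
  cy5 -> i7 (mulh) tail

ISSUED = 4,5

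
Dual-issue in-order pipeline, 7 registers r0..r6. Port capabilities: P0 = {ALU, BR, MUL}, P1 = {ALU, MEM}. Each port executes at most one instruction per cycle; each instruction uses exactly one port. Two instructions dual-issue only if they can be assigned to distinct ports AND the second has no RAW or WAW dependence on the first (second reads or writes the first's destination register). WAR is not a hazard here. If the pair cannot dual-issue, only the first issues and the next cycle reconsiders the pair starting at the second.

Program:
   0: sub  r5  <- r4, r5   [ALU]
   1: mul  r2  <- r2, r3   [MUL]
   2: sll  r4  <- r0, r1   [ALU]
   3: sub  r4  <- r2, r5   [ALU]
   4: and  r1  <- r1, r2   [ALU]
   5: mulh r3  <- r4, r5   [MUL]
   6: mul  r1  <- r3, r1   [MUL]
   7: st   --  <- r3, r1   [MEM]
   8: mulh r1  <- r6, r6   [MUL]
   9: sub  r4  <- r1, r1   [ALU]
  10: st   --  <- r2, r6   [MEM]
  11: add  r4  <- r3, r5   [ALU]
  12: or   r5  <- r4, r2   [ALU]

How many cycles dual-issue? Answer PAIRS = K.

[0] i0&i1  sub+mul  -- dual
[1] i2  sll  -- WAW r4
[2] i3&i4  sub+and  -- dual
[3] i5  mulh  -- no-port MUL/MUL
[4] i6  mul  -- RAW r1
[5] i7&i8  st+mulh  -- dual
[6] i9&i10  sub+st  -- dual
[7] i11  add  -- RAW r4
[8] i12  or  -- tail

PAIRS = 4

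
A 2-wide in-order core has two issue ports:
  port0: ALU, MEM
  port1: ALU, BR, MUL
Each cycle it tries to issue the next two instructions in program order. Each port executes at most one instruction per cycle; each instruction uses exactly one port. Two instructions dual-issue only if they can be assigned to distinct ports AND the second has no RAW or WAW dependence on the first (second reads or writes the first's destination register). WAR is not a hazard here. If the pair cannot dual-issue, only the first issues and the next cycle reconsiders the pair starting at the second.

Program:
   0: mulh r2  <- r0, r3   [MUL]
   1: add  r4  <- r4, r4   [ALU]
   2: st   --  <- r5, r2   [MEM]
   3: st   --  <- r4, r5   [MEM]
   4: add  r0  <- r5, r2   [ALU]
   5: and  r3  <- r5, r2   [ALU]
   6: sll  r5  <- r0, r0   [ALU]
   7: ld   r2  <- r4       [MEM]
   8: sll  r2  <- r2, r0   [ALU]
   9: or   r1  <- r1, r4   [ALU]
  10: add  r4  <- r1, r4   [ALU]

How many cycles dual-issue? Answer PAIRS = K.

t=0 i0+i1:mulh.MUL/add.ALU ; dual
t=1 i2:st.MEM ; no-port MEM/MEM
t=2 i3+i4:st.MEM/add.ALU ; dual
t=3 i5+i6:and.ALU/sll.ALU ; dual
t=4 i7:ld.MEM ; RAW+WAW r2
t=5 i8+i9:sll.ALU/or.ALU ; dual
t=6 i10:add.ALU ; tail

PAIRS = 4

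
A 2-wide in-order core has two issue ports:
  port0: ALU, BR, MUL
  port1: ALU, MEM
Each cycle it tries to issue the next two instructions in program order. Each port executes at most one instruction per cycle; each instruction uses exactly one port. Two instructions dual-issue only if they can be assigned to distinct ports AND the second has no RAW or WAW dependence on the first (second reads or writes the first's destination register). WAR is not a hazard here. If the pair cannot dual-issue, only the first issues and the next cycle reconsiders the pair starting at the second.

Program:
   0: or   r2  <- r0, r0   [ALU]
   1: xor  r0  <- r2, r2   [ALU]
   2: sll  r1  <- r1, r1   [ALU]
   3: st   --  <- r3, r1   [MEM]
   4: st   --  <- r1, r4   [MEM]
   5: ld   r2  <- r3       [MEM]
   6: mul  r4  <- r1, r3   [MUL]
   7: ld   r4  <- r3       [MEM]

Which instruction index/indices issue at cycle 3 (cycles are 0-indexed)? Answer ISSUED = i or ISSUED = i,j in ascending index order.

0. or.ALU @i0  | RAW r2
1. xor.ALU/sll.ALU @i1/i2  | pair
2. st.MEM @i3  | no-port MEM/MEM
3. st.MEM @i4  | no-port MEM/MEM
4. ld.MEM/mul.MUL @i5/i6  | pair
5. ld.MEM @i7  | tail

ISSUED = 4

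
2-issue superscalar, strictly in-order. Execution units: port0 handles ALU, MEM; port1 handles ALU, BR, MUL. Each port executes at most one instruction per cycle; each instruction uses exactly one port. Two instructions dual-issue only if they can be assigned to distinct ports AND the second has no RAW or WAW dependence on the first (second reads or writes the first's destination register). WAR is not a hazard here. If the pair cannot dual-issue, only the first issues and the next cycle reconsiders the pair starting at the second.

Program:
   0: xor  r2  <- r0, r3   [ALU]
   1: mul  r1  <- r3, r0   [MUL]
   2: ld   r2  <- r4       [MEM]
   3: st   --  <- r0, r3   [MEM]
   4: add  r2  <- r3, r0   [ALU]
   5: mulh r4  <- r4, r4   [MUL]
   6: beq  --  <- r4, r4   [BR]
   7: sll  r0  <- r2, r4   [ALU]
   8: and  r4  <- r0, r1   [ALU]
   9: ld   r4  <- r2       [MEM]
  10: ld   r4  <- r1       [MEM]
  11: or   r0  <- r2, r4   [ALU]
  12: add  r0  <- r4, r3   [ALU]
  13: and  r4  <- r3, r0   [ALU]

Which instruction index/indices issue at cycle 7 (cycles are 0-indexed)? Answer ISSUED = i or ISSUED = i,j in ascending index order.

ISSUED = 10

  cy0 -> i0&i1 (xor.ALU/mul.MUL) dual
  cy1 -> i2 (ld.MEM) no-port MEM/MEM
  cy2 -> i3&i4 (st.MEM/add.ALU) dual
  cy3 -> i5 (mulh.MUL) no-port MUL/BR
  cy4 -> i6&i7 (beq.BR/sll.ALU) dual
  cy5 -> i8 (and.ALU) WAW r4
  cy6 -> i9 (ld.MEM) no-port MEM/MEM
  cy7 -> i10 (ld.MEM) RAW r4
  cy8 -> i11 (or.ALU) WAW r0
  cy9 -> i12 (add.ALU) RAW r0
  cy10 -> i13 (and.ALU) tail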